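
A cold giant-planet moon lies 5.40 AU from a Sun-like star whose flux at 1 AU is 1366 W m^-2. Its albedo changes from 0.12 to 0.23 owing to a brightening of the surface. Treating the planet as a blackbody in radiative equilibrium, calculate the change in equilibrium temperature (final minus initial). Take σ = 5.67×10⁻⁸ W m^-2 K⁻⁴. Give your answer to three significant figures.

-3.81 kelvin

By the inverse-square law, S = 1366/5.40² = 46.84 W m^-2.
Initial: T₁ = [S(1−0.12)/(4σ)]^(1/4) = 116.1 K.
With α = 0.23, T₂ = 112.3 K.
Change: 112.3 − 116.1 = -3.812 K.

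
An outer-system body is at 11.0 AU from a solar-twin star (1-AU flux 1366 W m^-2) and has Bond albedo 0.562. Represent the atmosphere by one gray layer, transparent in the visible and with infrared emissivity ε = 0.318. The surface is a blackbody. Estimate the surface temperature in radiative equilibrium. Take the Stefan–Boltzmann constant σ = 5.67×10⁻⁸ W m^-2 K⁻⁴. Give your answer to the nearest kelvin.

71 K

Irradiance scales as 1/d², so S = 1366 W m^-2 × (1/11.0)² = 11.29 W m^-2.
At the top of the atmosphere, σT_e⁴ = S(1−α)/4 = 1.236 W m^-2, giving T_e = 68.33 K.
Surface balance with a leaky layer gives σT_s⁴ = σT_e⁴·2/(2−ε), so T_s = T_e·[2/(2−0.318)]^(1/4) = 71.36 K.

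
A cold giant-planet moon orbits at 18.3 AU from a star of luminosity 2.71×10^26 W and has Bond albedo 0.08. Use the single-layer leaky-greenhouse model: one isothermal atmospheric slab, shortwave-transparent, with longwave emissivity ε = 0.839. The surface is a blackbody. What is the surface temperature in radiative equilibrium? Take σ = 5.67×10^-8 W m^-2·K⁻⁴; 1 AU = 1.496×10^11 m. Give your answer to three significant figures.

d = 18.3 × 1.496×10^11 m = 2.738×10^12 m.
S = L/(4πd²) = 2.877 W m^-2.
At the top of the atmosphere, σT_e⁴ = S(1−α)/4 = 0.6618 W m^-2, giving T_e = 58.45 K.
Surface balance with a leaky layer gives σT_s⁴ = σT_e⁴·2/(2−ε), so T_s = T_e·[2/(2−0.839)]^(1/4) = 66.96 K.

67.0 K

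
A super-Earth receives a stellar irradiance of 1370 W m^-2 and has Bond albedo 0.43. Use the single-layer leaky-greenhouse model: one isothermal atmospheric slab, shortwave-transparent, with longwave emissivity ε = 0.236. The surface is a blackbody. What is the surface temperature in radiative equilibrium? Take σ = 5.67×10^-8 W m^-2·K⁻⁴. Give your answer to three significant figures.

Effective emission temperature (TOA balance): σT_e⁴ = S(1−α)/4 = 195.2 W m^-2 → T_e = 242.2 K.
The surface balance (absorbed SW + ε·downward IR = σT_s⁴) with T_a⁴ = T_s⁴/2 reduces to T_s = T_e·[2/(2−ε)]^¼ = 250.0 K.

250 K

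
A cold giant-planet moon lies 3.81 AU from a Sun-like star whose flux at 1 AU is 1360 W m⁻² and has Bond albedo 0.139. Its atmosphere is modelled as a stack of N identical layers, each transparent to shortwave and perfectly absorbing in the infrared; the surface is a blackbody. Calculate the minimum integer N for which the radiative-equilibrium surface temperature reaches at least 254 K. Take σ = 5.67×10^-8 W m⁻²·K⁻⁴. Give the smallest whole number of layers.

11

Flux at the orbit: S = 1360/(3.81)² = 93.69 W m⁻².
OLR = S(1−α)/4 = 20.17 W m⁻²; the top layer radiates at T_e = 137.3 K.
Need (N+1)T_e⁴ ≥ T_s⁴, i.e. N+1 ≥ (254/137.3)⁴ = 11.703.
So N ≥ 10.703; the smallest integer is N = 11.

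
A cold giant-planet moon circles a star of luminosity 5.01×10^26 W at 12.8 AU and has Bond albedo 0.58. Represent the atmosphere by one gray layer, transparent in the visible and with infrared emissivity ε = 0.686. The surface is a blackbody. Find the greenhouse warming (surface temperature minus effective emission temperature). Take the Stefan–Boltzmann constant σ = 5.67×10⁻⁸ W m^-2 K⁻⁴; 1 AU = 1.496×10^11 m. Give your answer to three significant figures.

d = 12.8 × 1.496×10^11 m = 1.915×10^12 m.
Flux at the orbit: S = L/(4πd²) = 5.01×10^26/(4π·(1.91×10^12)²) = 10.87 W m^-2.
The planet radiates to space at T_e = [S(1−α)/(4σ)]^(1/4) = 66.99 K.
Surface balance with a leaky layer gives σT_s⁴ = σT_e⁴·2/(2−ε), so T_s = T_e·[2/(2−0.686)]^(1/4) = 74.40 K.
T_s − T_e = 74.40 − 66.99 = 7.417 K.

7.42 K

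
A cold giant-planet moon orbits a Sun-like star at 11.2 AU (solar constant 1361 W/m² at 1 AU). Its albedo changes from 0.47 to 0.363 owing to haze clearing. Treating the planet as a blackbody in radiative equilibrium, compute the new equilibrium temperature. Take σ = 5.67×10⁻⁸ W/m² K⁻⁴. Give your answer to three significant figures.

74.3 K

Irradiance scales as 1/d², so S = 1361 W/m² × (1/11.2)² = 10.85 W/m².
New equilibrium: T₂ = [(1−0.363)·10.85/(4σ)]^(1/4) = 74.30 K.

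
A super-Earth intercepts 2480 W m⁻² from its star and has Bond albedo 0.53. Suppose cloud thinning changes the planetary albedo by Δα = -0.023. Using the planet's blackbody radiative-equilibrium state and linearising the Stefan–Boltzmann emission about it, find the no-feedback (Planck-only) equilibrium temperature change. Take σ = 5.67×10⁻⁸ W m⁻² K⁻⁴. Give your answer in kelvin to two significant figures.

3.3 K

The baseline emission temperature is T_e = 267.7 K.
ΔF = −(S/4)Δα = −(2480/4)×(-0.023) = 14.26 W m⁻².
The Planck feedback parameter is 4σT_e³ = 4.353 W m⁻²/K.
Hence the no-feedback warming is ΔF/(4σT_e³) = 3.28 K.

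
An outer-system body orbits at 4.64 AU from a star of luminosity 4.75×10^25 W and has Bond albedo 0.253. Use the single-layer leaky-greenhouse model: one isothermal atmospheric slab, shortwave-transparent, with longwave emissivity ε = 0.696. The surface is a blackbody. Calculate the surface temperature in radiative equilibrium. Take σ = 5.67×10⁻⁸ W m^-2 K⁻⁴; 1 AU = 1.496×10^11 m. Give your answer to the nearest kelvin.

d = 4.64 × 1.496×10^11 m = 6.941×10^11 m.
S = L/(4πd²) = 7.845 W m^-2.
The planet radiates to space at T_e = [S(1−α)/(4σ)]^(1/4) = 71.30 K.
For a single slab of emissivity ε, T_s⁴ = 2T_e⁴/(2−ε); thus T_s = 71.30·(1.534)^(1/4) = 79.34 K.

79 K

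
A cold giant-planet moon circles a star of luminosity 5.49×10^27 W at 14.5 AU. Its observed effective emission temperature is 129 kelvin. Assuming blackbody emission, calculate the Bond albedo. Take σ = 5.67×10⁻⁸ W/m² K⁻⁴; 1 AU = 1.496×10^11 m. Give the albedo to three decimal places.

0.324

Orbital distance: d = 14.5 AU = 2.169×10^12 m.
S = L/(4πd²) = 92.85 W/m².
Energy balance: S(1−α)/4 = σT⁴, so 1−α = 4σT⁴/S.
4σT⁴ = 4·5.67×10⁻⁸·(129)⁴ = 62.81 W/m².
1−α = 62.81/92.85 = 0.6765, so α = 0.3235.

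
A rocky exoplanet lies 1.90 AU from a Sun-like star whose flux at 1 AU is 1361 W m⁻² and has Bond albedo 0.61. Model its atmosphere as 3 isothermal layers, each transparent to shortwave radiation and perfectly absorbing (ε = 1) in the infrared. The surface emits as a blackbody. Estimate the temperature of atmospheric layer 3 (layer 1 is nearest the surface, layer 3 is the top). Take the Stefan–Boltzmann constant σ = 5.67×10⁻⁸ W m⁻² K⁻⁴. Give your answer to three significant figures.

Irradiance scales as 1/d², so S = 1361 W m⁻² × (1/1.90)² = 377.0 W m⁻².
The effective emission temperature is T_e = [S(1−α)/(4σ)]^¼ = 159.6 K.
In the N-layer model, layer k (counted from the surface) has T_k = (N+1−k)^(1/4)·T_e.
With k = 3: T_3 = (3+1−3)^¼·159.6 K = 159.6 K.

160 kelvin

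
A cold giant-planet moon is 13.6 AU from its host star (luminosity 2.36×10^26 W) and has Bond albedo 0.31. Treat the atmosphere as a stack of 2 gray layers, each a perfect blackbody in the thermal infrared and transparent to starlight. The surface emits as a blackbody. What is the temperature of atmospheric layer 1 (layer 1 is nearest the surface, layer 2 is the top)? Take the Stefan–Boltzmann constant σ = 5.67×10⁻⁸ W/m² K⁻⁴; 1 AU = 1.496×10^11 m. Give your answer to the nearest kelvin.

Orbital distance: d = 13.6 AU = 2.035×10^12 m.
Flux at the orbit: S = L/(4πd²) = 2.36×10^26/(4π·(2.03×10^12)²) = 4.537 W/m².
The effective emission temperature is T_e = [S(1−α)/(4σ)]^¼ = 60.95 K.
In the N-layer model, layer k (counted from the surface) has T_k = (N+1−k)^(1/4)·T_e.
T_1 = (2)^(1/4)·60.95 = 72.49 K.

72 kelvin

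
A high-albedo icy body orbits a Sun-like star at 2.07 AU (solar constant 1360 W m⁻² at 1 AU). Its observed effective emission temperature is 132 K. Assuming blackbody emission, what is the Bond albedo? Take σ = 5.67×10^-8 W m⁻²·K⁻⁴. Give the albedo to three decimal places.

0.783

By the inverse-square law, S = 1360/2.07² = 317.4 W m⁻².
Energy balance: S(1−α)/4 = σT⁴, so 1−α = 4σT⁴/S.
4σT⁴ = 4·5.67×10⁻⁸·(132)⁴ = 68.86 W m⁻².
Hence α = 1 − 68.86/317.4 = 0.7831.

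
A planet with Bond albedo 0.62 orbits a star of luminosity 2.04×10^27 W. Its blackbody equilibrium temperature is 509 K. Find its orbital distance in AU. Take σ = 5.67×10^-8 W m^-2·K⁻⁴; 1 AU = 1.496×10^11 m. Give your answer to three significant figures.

0.426 AU

The flux needed for this T is 4σT⁴/(1−0.62) = 40060 W m^-2.
Then d = [L/(4πS)]^(1/2) = 6.366×10^10 m, i.e. 0.4255 AU.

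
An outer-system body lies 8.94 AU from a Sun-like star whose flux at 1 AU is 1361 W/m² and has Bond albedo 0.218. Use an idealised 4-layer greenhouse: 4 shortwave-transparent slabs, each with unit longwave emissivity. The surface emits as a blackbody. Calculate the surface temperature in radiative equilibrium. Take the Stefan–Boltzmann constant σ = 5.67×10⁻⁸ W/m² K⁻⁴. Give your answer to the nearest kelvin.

131 K

Irradiance scales as 1/d², so S = 1361 W/m² × (1/8.94)² = 17.03 W/m².
OLR = S(1−α)/4 = 3.329 W/m²; the top layer radiates at T_e = 87.54 K.
Layer-by-layer balance gives σT_s⁴ = (N+1)σT_e⁴, so T_s = 5^¼·87.54 = 130.9 K.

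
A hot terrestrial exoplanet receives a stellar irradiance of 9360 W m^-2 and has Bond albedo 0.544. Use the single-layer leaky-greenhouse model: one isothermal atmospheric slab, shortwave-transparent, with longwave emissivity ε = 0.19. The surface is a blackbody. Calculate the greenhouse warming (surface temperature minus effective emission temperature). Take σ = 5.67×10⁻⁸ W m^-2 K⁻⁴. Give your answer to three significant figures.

9.36 K

Effective emission temperature (TOA balance): σT_e⁴ = S(1−α)/4 = 1067 W m^-2 → T_e = 370.4 K.
The surface balance (absorbed SW + ε·downward IR = σT_s⁴) with T_a⁴ = T_s⁴/2 reduces to T_s = T_e·[2/(2−ε)]^¼ = 379.7 K.
T_s − T_e = 379.7 − 370.4 = 9.359 K.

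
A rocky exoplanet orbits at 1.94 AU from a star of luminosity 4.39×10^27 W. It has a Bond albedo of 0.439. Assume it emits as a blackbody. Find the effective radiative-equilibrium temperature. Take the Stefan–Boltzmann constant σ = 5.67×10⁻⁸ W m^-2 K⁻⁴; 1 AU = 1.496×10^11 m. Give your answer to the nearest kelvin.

d = 1.94 × 1.496×10^11 m = 2.902×10^11 m.
S = L/(4πd²) = 4148 W m^-2.
Absorbed flux (global mean): S(1−α)/4 = 4148·0.561/4 = 581.7 W m^-2.
In equilibrium σT⁴ equals this, so T = 318.3 K.

318 K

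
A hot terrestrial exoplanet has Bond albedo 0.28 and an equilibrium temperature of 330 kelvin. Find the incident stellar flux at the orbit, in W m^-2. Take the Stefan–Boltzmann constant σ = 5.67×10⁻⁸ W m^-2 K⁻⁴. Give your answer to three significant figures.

From S(1−α)/4 = σT⁴: S = 4σT⁴/(1−α).
σT⁴ = 5.67×10⁻⁸·(330)⁴ = 672.4 W m^-2.
So S = 4×672.4/(1−0.28) = 3736 W m^-2.

3740 W m^-2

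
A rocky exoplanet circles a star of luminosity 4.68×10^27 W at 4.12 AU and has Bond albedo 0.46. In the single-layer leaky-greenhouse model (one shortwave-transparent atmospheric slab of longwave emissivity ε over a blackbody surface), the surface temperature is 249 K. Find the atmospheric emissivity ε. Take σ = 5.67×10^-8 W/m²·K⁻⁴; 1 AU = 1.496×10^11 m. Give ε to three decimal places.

0.786

d = 4.12 × 1.496×10^11 m = 6.164×10^11 m.
S = L/(4πd²) = 980.3 W/m².
Effective temperature: T_e = [S(1−α)/(4σ)]^(1/4) = 219.8 K.
Inverting T_s⁴ = 2T_e⁴/(2−ε): (T_e/T_s)⁴ = 0.6072, so ε = 2(1 − 0.6072) = 0.7856.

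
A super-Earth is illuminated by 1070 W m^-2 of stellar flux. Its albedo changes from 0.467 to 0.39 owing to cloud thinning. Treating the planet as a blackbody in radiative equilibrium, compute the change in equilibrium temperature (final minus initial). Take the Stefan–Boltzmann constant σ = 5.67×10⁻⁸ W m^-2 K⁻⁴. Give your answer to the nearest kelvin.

8 K

Before: T₁ = [1070·0.533/(4σ)]^(1/4) = 223.9 K.
With α = 0.39, T₂ = 231.6 K.
ΔT = T₂ − T₁ = 7.683 K.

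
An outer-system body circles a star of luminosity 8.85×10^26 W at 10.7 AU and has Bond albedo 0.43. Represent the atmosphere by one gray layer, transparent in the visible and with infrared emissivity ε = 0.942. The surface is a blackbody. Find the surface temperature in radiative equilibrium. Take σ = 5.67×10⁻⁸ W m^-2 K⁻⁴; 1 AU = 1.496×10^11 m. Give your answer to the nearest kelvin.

Orbital distance: d = 10.7 AU = 1.601×10^12 m.
S = L/(4πd²) = 27.49 W m^-2.
At the top of the atmosphere, σT_e⁴ = S(1−α)/4 = 3.917 W m^-2, giving T_e = 91.17 K.
The surface balance (absorbed SW + ε·downward IR = σT_s⁴) with T_a⁴ = T_s⁴/2 reduces to T_s = T_e·[2/(2−ε)]^¼ = 106.9 K.

107 K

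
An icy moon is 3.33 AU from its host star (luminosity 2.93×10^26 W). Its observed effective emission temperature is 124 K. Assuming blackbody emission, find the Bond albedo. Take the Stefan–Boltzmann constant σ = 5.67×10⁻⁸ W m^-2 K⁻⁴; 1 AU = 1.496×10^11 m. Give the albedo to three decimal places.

d = 3.33 × 1.496×10^11 m = 4.982×10^11 m.
Flux at the orbit: S = L/(4πd²) = 2.93×10^26/(4π·(4.98×10^11)²) = 93.95 W m^-2.
Rearranging the radiative balance, α = 1 − 4σT⁴/S.
σT⁴ = 13.41 W m^-2, so 4σT⁴ = 53.62 W m^-2.
Hence α = 1 − 53.62/93.95 = 0.4293.

0.429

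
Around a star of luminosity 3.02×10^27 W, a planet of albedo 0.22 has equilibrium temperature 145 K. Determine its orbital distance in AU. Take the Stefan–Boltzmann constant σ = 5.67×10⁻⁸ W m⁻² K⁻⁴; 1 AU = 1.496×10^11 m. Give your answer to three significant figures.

Required flux: S = 4σT⁴/(1−α) = 128.5 W m⁻².
S = L/(4πd²) → d = √(L/4πS) = √(3.02×10^27/(4π·128.5)) = 1.367×10^12 m = 9.140 AU.

9.14 AU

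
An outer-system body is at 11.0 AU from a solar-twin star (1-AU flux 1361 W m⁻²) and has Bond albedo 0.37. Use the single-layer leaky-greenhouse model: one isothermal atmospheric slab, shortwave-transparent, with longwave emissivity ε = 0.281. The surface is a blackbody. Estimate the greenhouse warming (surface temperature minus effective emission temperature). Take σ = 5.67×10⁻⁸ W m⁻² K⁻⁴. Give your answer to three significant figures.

2.88 kelvin

Irradiance scales as 1/d², so S = 1361 W m⁻² × (1/11.0)² = 11.25 W m⁻².
The planet radiates to space at T_e = [S(1−α)/(4σ)]^(1/4) = 74.76 K.
For a single slab of emissivity ε, T_s⁴ = 2T_e⁴/(2−ε); thus T_s = 74.76·(1.163)^(1/4) = 77.65 K.
Greenhouse warming: T_s − T_e = 2.884 K.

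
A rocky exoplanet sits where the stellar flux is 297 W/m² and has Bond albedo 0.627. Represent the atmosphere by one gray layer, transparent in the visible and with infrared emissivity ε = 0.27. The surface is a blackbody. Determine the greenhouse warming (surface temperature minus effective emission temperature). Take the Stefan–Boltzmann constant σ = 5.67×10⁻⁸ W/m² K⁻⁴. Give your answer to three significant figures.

The planet radiates to space at T_e = [S(1−α)/(4σ)]^(1/4) = 148.7 K.
Surface balance with a leaky layer gives σT_s⁴ = σT_e⁴·2/(2−ε), so T_s = T_e·[2/(2−0.27)]^(1/4) = 154.2 K.
Greenhouse warming: T_s − T_e = 5.489 K.

5.49 kelvin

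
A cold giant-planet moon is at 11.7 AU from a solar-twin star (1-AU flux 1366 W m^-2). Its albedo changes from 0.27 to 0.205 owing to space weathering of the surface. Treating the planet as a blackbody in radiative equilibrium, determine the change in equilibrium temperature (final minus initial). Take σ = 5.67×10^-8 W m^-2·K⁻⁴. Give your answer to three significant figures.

1.62 kelvin

Flux at the orbit: S = 1366/(11.7)² = 9.979 W m^-2.
With α = 0.27, T₁ = 75.28 K.
Final:   T₂ = [S(1−0.205)/(4σ)]^(1/4) = 76.90 K.
ΔT = T₂ − T₁ = 1.623 K.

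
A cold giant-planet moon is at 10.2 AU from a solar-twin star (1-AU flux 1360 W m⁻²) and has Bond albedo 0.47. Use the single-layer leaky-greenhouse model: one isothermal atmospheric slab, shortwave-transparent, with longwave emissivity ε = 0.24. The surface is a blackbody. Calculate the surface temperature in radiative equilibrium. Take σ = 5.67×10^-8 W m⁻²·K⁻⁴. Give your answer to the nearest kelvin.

Flux at the orbit: S = 1360/(10.2)² = 13.07 W m⁻².
The planet radiates to space at T_e = [S(1−α)/(4σ)]^(1/4) = 74.34 K.
The surface balance (absorbed SW + ε·downward IR = σT_s⁴) with T_a⁴ = T_s⁴/2 reduces to T_s = T_e·[2/(2−ε)]^¼ = 76.76 K.

77 K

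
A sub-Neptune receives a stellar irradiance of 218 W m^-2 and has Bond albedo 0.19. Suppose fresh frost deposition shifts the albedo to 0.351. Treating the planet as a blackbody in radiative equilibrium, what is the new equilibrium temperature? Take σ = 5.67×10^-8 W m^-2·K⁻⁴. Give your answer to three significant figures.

New equilibrium: T₂ = [(1−0.351)·218.0/(4σ)]^(1/4) = 158.0 K.

158 K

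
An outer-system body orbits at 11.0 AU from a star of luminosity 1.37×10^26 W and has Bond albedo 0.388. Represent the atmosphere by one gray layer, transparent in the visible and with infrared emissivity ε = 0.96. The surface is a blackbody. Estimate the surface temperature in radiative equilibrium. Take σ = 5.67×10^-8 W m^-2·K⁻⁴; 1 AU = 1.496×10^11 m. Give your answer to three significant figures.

67.6 K

Orbital distance: d = 11.0 AU = 1.646×10^12 m.
Spreading L over a sphere of radius d: S = 1.37×10^26/(4π·1.65×10^12²) = 4.026 W m^-2.
Effective emission temperature (TOA balance): σT_e⁴ = S(1−α)/4 = 0.6160 W m^-2 → T_e = 57.41 K.
The surface balance (absorbed SW + ε·downward IR = σT_s⁴) with T_a⁴ = T_s⁴/2 reduces to T_s = T_e·[2/(2−ε)]^¼ = 67.61 K.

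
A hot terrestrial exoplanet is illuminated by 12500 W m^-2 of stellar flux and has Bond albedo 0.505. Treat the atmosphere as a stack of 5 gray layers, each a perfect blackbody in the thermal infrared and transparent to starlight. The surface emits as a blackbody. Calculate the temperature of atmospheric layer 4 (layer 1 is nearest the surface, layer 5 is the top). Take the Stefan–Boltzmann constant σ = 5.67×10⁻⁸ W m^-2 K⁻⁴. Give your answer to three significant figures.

483 K

Top-of-atmosphere balance: σT_e⁴ = S(1−α)/4 = 1547 W m^-2 → T_e = 406.4 K.
Each opaque layer satisfies 2T_j⁴ = T_{j−1}⁴ + T_{j+1}⁴, giving T_k⁴ = (N+1−k)T_e⁴.
With k = 4: T_4 = (5+1−4)^¼·406.4 K = 483.3 K.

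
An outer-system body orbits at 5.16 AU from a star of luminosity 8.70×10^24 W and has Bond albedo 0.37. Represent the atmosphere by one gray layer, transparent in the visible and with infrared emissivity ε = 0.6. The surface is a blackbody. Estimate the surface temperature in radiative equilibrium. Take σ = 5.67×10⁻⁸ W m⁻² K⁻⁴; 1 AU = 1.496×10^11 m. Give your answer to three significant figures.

46.3 K

d = 5.16 × 1.496×10^11 m = 7.719×10^11 m.
S = L/(4πd²) = 1.162 W m⁻².
The planet radiates to space at T_e = [S(1−α)/(4σ)]^(1/4) = 42.38 K.
The surface balance (absorbed SW + ε·downward IR = σT_s⁴) with T_a⁴ = T_s⁴/2 reduces to T_s = T_e·[2/(2−ε)]^¼ = 46.34 K.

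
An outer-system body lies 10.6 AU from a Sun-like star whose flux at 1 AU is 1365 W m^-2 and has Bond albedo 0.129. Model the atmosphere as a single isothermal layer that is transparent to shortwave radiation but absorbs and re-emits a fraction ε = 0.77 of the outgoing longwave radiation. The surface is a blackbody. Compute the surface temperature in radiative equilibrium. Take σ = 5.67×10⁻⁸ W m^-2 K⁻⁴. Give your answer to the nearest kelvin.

Irradiance scales as 1/d², so S = 1365 W m^-2 × (1/10.6)² = 12.15 W m^-2.
Effective emission temperature (TOA balance): σT_e⁴ = S(1−α)/4 = 2.645 W m^-2 → T_e = 82.65 K.
For a single slab of emissivity ε, T_s⁴ = 2T_e⁴/(2−ε); thus T_s = 82.65·(1.626)^(1/4) = 93.33 K.

93 kelvin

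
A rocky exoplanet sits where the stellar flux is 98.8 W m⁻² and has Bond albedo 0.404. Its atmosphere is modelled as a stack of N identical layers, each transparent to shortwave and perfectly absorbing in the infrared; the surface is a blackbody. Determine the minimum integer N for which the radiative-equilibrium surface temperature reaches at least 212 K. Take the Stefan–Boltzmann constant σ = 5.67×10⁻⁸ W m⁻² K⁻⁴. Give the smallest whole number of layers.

Top-of-atmosphere balance: σT_e⁴ = S(1−α)/4 = 14.72 W m⁻² → T_e = 126.9 K.
Need (N+1)T_e⁴ ≥ T_s⁴, i.e. N+1 ≥ (212/126.9)⁴ = 7.780.
Rounding up, N = 7.

7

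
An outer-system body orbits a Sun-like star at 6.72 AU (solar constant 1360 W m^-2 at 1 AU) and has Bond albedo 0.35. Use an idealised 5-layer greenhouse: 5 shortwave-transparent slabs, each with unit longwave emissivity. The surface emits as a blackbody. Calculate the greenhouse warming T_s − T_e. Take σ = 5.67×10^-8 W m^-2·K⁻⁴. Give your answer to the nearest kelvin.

54 K

By the inverse-square law, S = 1360/6.72² = 30.12 W m^-2.
Top-of-atmosphere balance: σT_e⁴ = S(1−α)/4 = 4.894 W m^-2 → T_e = 96.39 K.
Surface: T_s = (6)^¼·T_e = 150.9 K.
Warming: T_s − T_e = 54.47 K.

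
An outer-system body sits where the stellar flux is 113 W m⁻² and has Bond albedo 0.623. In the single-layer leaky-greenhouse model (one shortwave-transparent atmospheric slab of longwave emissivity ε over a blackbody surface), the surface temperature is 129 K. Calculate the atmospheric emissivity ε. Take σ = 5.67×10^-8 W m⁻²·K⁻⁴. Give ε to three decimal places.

Effective temperature: T_e = [S(1−α)/(4σ)]^(1/4) = 117.1 K.
Since (2−ε)/2 = (T_e/T_s)⁴ = 0.6783, ε = 0.6434.

0.643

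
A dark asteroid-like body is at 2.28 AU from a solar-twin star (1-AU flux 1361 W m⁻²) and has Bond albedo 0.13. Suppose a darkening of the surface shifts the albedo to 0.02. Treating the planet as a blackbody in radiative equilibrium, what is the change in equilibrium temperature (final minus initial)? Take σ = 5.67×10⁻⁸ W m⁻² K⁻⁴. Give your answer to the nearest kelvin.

By the inverse-square law, S = 1361/2.28² = 261.8 W m⁻².
Initial: T₁ = [S(1−0.13)/(4σ)]^(1/4) = 178.0 K.
Final:   T₂ = [S(1−0.02)/(4σ)]^(1/4) = 183.4 K.
Change: 183.4 − 178.0 = 5.378 K.

5 kelvin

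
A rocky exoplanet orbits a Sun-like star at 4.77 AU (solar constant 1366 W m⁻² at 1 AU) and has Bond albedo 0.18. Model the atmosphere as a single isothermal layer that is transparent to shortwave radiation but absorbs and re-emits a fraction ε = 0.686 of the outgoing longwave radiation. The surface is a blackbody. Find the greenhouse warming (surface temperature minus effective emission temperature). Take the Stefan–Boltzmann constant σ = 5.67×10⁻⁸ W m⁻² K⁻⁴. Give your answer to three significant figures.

Irradiance scales as 1/d², so S = 1366 W m⁻² × (1/4.77)² = 60.04 W m⁻².
The planet radiates to space at T_e = [S(1−α)/(4σ)]^(1/4) = 121.4 K.
Surface balance with a leaky layer gives σT_s⁴ = σT_e⁴·2/(2−ε), so T_s = T_e·[2/(2−0.686)]^(1/4) = 134.8 K.
The atmosphere warms the surface by 13.44 K.

13.4 kelvin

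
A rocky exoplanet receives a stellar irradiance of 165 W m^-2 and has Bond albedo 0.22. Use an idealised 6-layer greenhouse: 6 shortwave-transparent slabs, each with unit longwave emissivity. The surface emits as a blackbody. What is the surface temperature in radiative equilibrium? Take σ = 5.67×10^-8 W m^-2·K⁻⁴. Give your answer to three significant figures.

251 kelvin

Top-of-atmosphere balance: σT_e⁴ = S(1−α)/4 = 32.18 W m^-2 → T_e = 154.3 K.
Layer-by-layer balance gives σT_s⁴ = (N+1)σT_e⁴, so T_s = 7^¼·154.3 = 251.0 K.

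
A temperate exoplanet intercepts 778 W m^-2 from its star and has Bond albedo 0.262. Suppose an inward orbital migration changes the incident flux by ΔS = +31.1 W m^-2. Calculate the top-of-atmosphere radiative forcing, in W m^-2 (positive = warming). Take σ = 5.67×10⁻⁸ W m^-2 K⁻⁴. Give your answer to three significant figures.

5.74 W m^-2

TOA radiative forcing: ΔF = (1−α)ΔS/4 = 0.738·(+31.1)/4 = 5.738 W m^-2.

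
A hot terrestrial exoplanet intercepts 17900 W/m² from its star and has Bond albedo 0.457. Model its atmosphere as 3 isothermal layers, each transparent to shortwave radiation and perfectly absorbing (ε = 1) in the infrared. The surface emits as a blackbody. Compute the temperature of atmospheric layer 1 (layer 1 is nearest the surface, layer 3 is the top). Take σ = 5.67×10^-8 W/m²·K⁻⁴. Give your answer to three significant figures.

599 K

The effective emission temperature is T_e = [S(1−α)/(4σ)]^¼ = 455.0 K.
Each opaque layer satisfies 2T_j⁴ = T_{j−1}⁴ + T_{j+1}⁴, giving T_k⁴ = (N+1−k)T_e⁴.
T_1 = (3)^(1/4)·455.0 = 598.8 K.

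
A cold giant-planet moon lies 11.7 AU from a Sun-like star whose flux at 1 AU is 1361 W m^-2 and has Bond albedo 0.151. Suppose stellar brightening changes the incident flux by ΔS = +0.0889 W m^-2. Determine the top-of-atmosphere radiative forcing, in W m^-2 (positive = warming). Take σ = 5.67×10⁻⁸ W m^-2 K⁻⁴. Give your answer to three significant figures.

Flux at the orbit: S = 1361/(11.7)² = 9.942 W m^-2.
Only a fraction (1−α) is absorbed and it's spread over 4πR², so ΔF = (1−α)ΔS/4 = 0.01887 W m^-2.

0.0189 W m^-2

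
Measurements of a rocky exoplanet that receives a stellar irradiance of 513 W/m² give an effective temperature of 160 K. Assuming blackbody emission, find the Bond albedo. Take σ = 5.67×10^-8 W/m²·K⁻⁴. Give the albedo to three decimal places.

0.710

Energy balance: S(1−α)/4 = σT⁴, so 1−α = 4σT⁴/S.
4σT⁴ = 4·5.67×10⁻⁸·(160)⁴ = 148.6 W/m².
Hence α = 1 − 148.6/513.0 = 0.7103.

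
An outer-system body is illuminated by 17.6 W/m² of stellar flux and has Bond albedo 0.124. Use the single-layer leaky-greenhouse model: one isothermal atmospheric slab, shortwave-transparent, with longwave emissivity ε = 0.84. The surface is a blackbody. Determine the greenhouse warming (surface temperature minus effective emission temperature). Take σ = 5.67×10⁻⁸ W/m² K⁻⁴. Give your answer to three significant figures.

13.2 K

At the top of the atmosphere, σT_e⁴ = S(1−α)/4 = 3.854 W/m², giving T_e = 90.80 K.
Surface balance with a leaky layer gives σT_s⁴ = σT_e⁴·2/(2−ε), so T_s = T_e·[2/(2−0.84)]^(1/4) = 104.0 K.
The atmosphere warms the surface by 13.25 K.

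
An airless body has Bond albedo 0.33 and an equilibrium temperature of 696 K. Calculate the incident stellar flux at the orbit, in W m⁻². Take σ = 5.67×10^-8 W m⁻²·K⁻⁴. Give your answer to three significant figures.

From S(1−α)/4 = σT⁴: S = 4σT⁴/(1−α).
σT⁴ = 5.67×10⁻⁸·(696)⁴ = 13310 W m⁻².
S = 4·13310/0.67 = 79430 W m⁻².

79400 W m⁻²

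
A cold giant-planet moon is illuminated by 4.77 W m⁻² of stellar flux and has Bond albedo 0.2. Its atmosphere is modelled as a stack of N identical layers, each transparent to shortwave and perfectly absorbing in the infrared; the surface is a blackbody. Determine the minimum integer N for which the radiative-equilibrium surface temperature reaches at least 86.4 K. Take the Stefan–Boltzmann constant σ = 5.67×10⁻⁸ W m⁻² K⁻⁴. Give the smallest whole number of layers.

OLR = S(1−α)/4 = 0.9540 W m⁻²; the top layer radiates at T_e = 64.05 K.
Since T_s⁴ = (N+1)T_e⁴, we need N ≥ (T_s/T_e)⁴ − 1 = 2.312.
The minimum whole number is N = 3.

3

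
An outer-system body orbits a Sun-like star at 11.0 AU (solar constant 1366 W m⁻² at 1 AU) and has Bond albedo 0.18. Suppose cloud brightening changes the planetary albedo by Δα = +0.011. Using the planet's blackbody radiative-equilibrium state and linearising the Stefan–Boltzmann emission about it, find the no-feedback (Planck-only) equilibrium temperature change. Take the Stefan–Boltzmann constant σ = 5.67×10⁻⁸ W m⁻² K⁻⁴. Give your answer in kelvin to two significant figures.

Irradiance scales as 1/d², so S = 1366 W m⁻² × (1/11.0)² = 11.29 W m⁻².
Unperturbed T_e = [11.29·(1−0.18)/(4σ)]^¼ = 79.93 K.
ΔF = −(S/4)Δα = −(11.29/4)×(+0.011) = -0.03105 W m⁻².
Planck response: λ_P = 4σT_e³ = 4·5.67×10⁻⁸·(79.93)³ = 0.1158 W m⁻²/K.
So ΔT₀ = -0.03105/0.1158 = -0.268 K.

-0.27 K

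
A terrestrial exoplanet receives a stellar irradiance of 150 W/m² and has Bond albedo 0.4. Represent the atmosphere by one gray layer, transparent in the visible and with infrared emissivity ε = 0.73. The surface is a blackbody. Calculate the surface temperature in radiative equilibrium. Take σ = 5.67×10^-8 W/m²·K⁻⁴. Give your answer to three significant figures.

158 kelvin

Effective emission temperature (TOA balance): σT_e⁴ = S(1−α)/4 = 22.50 W/m² → T_e = 141.1 K.
The surface balance (absorbed SW + ε·downward IR = σT_s⁴) with T_a⁴ = T_s⁴/2 reduces to T_s = T_e·[2/(2−ε)]^¼ = 158.1 K.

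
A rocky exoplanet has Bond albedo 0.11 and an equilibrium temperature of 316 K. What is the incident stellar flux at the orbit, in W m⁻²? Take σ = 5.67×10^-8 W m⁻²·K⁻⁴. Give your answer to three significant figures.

Invert the energy balance for S: S = 4σT⁴/(1−α).
The emitted flux is σT⁴ = 565.4 W m⁻².
So S = 4×565.4/(1−0.11) = 2541 W m⁻².

2540 W m⁻²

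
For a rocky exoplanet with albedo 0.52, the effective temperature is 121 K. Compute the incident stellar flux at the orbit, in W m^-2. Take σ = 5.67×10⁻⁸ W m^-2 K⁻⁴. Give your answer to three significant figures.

From S(1−α)/4 = σT⁴: S = 4σT⁴/(1−α).
The emitted flux is σT⁴ = 12.15 W m^-2.
S = 4·12.15/0.48 = 101.3 W m^-2.

101 W m^-2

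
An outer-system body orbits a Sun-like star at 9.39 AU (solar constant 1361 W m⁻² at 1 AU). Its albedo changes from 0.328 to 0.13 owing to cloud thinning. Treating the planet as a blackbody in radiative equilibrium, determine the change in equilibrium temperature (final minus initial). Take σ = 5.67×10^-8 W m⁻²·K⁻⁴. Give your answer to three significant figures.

By the inverse-square law, S = 1361/9.39² = 15.44 W m⁻².
With α = 0.328, T₁ = 82.24 K.
After:  T₂ = [15.44·0.87/(4σ)]^(1/4) = 87.72 K.
Change: 87.72 − 82.24 = 5.484 K.

5.48 kelvin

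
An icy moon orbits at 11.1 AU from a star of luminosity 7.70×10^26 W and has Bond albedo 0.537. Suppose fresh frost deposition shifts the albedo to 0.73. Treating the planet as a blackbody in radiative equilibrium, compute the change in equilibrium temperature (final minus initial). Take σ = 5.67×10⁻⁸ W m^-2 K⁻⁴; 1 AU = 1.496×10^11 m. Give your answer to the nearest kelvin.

-10 K

Orbital distance: d = 11.1 AU = 1.661×10^12 m.
S = L/(4πd²) = 22.22 W m^-2.
With α = 0.537, T₁ = 82.07 K.
Final:   T₂ = [S(1−0.73)/(4σ)]^(1/4) = 71.72 K.
ΔT = T₂ − T₁ = -10.35 K.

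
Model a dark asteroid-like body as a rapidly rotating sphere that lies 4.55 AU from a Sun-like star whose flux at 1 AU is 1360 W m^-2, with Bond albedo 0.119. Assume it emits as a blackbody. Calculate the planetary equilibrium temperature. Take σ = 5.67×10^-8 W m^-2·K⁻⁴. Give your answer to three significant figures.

126 kelvin

By the inverse-square law, S = 1360/4.55² = 65.69 W m^-2.
Averaging over the sphere, the absorbed flux is S(1−α)/4 = 14.47 W m^-2.
Balancing against σT⁴: T = (14.47/5.67×10⁻⁸)^(1/4) = 126.4 K.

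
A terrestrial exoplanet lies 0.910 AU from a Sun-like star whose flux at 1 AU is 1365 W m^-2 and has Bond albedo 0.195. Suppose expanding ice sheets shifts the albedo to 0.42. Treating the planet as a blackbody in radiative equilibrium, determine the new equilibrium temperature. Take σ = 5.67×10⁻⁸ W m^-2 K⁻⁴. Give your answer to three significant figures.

255 K

Flux at the orbit: S = 1365/(0.910)² = 1648 W m^-2.
With the new albedo, S(1−α₂)/4 = 239.0 W m^-2, so T₂ = 254.8 K.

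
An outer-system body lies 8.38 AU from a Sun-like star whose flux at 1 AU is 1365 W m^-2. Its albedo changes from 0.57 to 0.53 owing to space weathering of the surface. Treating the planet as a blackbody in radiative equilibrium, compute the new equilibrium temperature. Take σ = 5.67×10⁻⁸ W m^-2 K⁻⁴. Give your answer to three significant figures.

79.7 K

Flux at the orbit: S = 1365/(8.38)² = 19.44 W m^-2.
T₂ = [S(1−α₂)/(4σ)]^(1/4) = [19.44·0.47/(4σ)]^(1/4) = 79.67 K.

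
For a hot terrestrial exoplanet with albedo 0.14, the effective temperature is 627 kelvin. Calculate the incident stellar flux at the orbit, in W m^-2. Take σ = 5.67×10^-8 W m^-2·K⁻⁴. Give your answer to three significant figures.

Invert the energy balance for S: S = 4σT⁴/(1−α).
The emitted flux is σT⁴ = 8763 W m^-2.
S = 4·8763/0.86 = 40760 W m^-2.

40800 W m^-2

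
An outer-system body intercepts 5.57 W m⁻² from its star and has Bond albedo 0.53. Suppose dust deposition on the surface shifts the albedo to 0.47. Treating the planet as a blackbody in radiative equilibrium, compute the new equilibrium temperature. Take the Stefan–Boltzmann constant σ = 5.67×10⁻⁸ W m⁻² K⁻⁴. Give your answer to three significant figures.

60.1 K

T₂ = [S(1−α₂)/(4σ)]^(1/4) = [5.570·0.53/(4σ)]^(1/4) = 60.07 K.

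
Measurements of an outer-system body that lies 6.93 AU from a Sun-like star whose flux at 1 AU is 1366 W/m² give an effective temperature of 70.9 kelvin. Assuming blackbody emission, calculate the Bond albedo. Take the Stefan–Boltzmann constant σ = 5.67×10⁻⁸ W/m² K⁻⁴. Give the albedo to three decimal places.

Irradiance scales as 1/d², so S = 1366 W/m² × (1/6.93)² = 28.44 W/m².
From σT⁴ = S(1−α)/4 we invert for α: 1−α = 4σT⁴/S.
σT⁴ = 1.433 W/m², so 4σT⁴ = 5.731 W/m².
Hence α = 1 − 5.731/28.44 = 0.7985.

0.799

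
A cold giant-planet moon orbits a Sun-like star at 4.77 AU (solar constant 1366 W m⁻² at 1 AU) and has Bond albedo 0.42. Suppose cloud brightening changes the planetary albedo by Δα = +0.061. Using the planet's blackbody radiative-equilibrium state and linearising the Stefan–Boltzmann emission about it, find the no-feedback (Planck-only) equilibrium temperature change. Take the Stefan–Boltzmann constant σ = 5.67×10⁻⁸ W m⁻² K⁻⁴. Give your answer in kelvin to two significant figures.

-2.9 kelvin

Irradiance scales as 1/d², so S = 1366 W m⁻² × (1/4.77)² = 60.04 W m⁻².
Unperturbed T_e = [60.04·(1−0.42)/(4σ)]^¼ = 111.3 K.
TOA radiative forcing: ΔF = −S·Δα/4 = −60.04·(+0.061)/4 = -0.9156 W m⁻².
Linearising σT⁴ gives d(σT⁴)/dT = 4σT_e³ = 0.3128 W m⁻² per K.
ΔT₀ = ΔF/λ_P = -0.9156/0.3128 = -2.93 K.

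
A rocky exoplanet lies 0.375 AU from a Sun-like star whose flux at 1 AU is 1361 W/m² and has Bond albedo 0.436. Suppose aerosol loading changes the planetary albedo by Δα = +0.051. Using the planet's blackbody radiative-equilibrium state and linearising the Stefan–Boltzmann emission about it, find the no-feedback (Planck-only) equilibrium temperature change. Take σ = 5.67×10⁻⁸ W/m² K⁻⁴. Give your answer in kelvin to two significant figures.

-8.9 K

Irradiance scales as 1/d², so S = 1361 W/m² × (1/0.375)² = 9678 W/m².
Reference equilibrium: T_e = [S(1−α)/(4σ)]^(1/4) = 393.9 K.
TOA radiative forcing: ΔF = −S·Δα/4 = −9678·(+0.051)/4 = -123.4 W/m².
The Planck feedback parameter is 4σT_e³ = 13.86 W/m²/K.
ΔT₀ = ΔF/λ_P = -123.4/13.86 = -8.90 K.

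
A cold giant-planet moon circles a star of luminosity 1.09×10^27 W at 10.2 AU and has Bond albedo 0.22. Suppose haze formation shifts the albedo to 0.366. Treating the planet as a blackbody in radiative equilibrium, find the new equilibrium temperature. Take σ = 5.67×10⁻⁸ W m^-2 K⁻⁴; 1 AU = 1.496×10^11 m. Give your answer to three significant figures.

Orbital distance: d = 10.2 AU = 1.526×10^12 m.
S = L/(4πd²) = 37.25 W m^-2.
New equilibrium: T₂ = [(1−0.366)·37.25/(4σ)]^(1/4) = 101.0 K.

101 K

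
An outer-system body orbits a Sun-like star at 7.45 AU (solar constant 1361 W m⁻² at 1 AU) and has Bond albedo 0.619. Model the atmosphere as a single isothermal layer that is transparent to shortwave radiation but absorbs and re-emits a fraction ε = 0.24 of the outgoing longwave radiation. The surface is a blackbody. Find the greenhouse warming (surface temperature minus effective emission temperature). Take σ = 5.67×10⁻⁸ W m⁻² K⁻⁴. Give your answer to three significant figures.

By the inverse-square law, S = 1361/7.45² = 24.52 W m⁻².
Effective emission temperature (TOA balance): σT_e⁴ = S(1−α)/4 = 2.336 W m⁻² → T_e = 80.11 K.
The surface balance (absorbed SW + ε·downward IR = σT_s⁴) with T_a⁴ = T_s⁴/2 reduces to T_s = T_e·[2/(2−ε)]^¼ = 82.72 K.
The atmosphere warms the surface by 2.602 K.

2.60 K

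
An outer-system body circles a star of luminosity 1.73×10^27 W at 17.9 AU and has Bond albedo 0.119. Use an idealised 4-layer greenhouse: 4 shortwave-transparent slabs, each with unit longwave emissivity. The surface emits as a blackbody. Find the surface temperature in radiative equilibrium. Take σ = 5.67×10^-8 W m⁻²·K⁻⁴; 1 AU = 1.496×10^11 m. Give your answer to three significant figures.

139 K

d = 17.9 × 1.496×10^11 m = 2.678×10^12 m.
Flux at the orbit: S = L/(4πd²) = 1.73×10^27/(4π·(2.68×10^12)²) = 19.20 W m⁻².
OLR = S(1−α)/4 = 4.228 W m⁻²; the top layer radiates at T_e = 92.93 K.
For an N-layer opaque stack, T_s⁴ = (N+1)T_e⁴, hence T_s = (5)^(1/4)×92.93 K = 139.0 K.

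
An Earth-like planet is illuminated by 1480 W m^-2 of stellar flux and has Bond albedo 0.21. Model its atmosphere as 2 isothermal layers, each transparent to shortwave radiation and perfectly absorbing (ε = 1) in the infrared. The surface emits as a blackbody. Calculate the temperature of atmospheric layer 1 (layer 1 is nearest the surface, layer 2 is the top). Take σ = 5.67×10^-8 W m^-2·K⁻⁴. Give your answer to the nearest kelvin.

319 K

Top-of-atmosphere balance: σT_e⁴ = S(1−α)/4 = 292.3 W m^-2 → T_e = 268.0 K.
Each opaque layer satisfies 2T_j⁴ = T_{j−1}⁴ + T_{j+1}⁴, giving T_k⁴ = (N+1−k)T_e⁴.
T_1 = (2)^(1/4)·268.0 = 318.7 K.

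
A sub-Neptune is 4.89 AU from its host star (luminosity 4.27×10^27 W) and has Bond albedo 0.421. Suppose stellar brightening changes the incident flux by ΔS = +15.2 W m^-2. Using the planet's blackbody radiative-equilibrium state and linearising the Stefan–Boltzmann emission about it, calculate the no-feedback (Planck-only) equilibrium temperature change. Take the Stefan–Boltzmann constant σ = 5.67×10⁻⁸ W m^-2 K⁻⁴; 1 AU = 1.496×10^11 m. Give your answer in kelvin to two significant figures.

1.2 K

d = 4.89 × 1.496×10^11 m = 7.315×10^11 m.
Flux at the orbit: S = L/(4πd²) = 4.27×10^27/(4π·(7.32×10^11)²) = 634.9 W m^-2.
Unperturbed T_e = [634.9·(1−0.421)/(4σ)]^¼ = 200.7 K.
TOA radiative forcing: ΔF = (1−α)ΔS/4 = 0.579·(+15.2)/4 = 2.200 W m^-2.
Planck response: λ_P = 4σT_e³ = 4·5.67×10⁻⁸·(200.7)³ = 1.832 W m^-2/K.
ΔT₀ = ΔF/λ_P = 2.200/1.832 = 1.20 K.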